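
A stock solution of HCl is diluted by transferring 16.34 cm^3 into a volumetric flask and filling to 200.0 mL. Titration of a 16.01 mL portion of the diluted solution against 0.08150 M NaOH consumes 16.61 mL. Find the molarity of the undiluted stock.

n(NaOH) = 0.08150 x 0.01661 = 0.001354 mol.
n(HCl) in the aliquot = 0.001354 mol.
[diluted HCl] = 0.001354 / 0.01601 = 0.08455 M.
Dilution factor = 200.0/16.34 = 12.24, so [stock] = 0.08455 x 12.24 = 1.03 M.

1.03 M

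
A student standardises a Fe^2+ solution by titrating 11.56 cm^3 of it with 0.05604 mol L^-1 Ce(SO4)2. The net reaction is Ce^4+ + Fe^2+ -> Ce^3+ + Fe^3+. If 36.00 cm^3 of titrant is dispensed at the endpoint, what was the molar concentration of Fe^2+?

n(Ce(SO4)2) = 0.05604 x 0.03600 = 0.002017 mol.
From the balanced equation, 1 mol Ce(SO4)2 reacts with 1 mol Fe^2+, so n(Fe^2+) = 0.002017 x 1/1 = 0.002017 mol.
[Fe^2+] = 0.002017 / 0.01156 L = 0.175 M.

0.175 M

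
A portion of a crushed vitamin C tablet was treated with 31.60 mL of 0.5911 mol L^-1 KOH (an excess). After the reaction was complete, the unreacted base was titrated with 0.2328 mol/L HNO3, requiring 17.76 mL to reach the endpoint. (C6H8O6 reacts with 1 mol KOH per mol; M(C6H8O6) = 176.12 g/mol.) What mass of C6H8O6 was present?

Total n(KOH) added = 0.5911 x 0.03160 = 0.01868 mol.
n(HNO3) used = 0.2328 x 0.01776 = 0.004135 mol, which equals the excess n(KOH).
So n(KOH) consumed by the sample = 0.01868 - 0.004135 = 0.01454 mol.
n(C6H8O6) = 0.01454 / 1 = 0.01454 mol.
mass = 0.01454 mol x 176.12 g/mol = 2.56 g.

2.56 g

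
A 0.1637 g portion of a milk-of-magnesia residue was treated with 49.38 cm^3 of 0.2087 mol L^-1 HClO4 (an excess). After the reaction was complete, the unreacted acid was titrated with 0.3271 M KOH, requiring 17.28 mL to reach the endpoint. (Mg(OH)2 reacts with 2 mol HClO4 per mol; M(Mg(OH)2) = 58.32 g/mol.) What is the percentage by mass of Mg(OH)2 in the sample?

82.9%

Total n(HClO4) added = 0.2087 x 0.04938 = 0.01031 mol.
n(KOH) used = 0.3271 x 0.01728 = 0.005652 mol, which equals the excess n(HClO4).
So n(HClO4) consumed by the sample = 0.01031 - 0.005652 = 0.004653 mol.
n(Mg(OH)2) = 0.004653 / 2 = 0.002327 mol.
mass Mg(OH)2 = 0.002327 x 58.32 = 0.1357 g, so %Mg(OH)2 = 0.1357/0.1637 x 100 = 82.9%.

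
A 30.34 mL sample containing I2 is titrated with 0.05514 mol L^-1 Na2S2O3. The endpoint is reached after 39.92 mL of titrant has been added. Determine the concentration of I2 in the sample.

n(Na2S2O3) = 0.05514 x 0.03992 = 0.002201 mol.
From the balanced equation, 2 mol Na2S2O3 reacts with 1 mol I2, so n(I2) = 0.002201 x 1/2 = 0.001101 mol.
[I2] = 0.001101 / 0.03034 L = 0.0363 M.

0.0363 M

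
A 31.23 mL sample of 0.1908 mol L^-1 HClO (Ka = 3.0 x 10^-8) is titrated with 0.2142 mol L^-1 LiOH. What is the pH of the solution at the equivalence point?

10.26

n(HClO) = 0.1908 x 0.03123 = 0.005959 mol; V(LiOH) at equivalence = 0.005959/0.2142 = 0.02782 L.
At equivalence all the acid is converted to ClO-; total volume = 0.03123 + 0.02782 = 0.05905 L, so [ClO-] = 0.005959/0.05905 = 0.1009 M.
Kb = Kw/Ka = 1.0e-14 / 3.0 x 10^-8 = 3.33e-7.
[OH^-] = sqrt(Kb x [ClO-]) = sqrt(3.33e-7 x 0.1009) = 0.000183 M.
pOH = 3.74, so pH = 14.00 - 3.74 = 10.26.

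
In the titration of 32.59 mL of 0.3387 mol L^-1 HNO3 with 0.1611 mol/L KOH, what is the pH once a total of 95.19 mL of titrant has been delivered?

n(acid) = 0.3387 x 0.03259 = 0.01104 mol; n(KOH) added = 0.1611 x 0.09519 = 0.01534 mol.
Base is in excess by 0.01534 - 0.01104 = 0.004297 mol in a total volume of 0.1278 L.
[OH^-] = 0.004297/0.1278 = 0.03363 M, so pOH = 1.47 and pH = 14.00 - 1.47 = 12.53.

12.53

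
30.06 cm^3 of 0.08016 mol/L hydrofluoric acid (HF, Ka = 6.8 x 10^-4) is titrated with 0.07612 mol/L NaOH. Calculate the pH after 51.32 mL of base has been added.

n(acid) = 0.08016 x 0.03006 = 0.002410 mol; n(NaOH) added = 0.07612 x 0.05132 = 0.003906 mol.
Base is in excess by 0.003906 - 0.002410 = 0.001497 mol in a total volume of 0.08138 L.
[OH^-] = 0.001497/0.08138 = 0.01839 M, so pOH = 1.74 and pH = 14.00 - 1.74 = 12.26.

12.26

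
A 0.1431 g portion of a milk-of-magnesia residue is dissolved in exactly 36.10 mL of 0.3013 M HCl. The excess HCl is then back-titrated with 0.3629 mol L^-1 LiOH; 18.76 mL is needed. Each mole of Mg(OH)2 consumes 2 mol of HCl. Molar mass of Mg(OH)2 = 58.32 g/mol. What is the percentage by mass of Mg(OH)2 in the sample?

Total n(HCl) added = 0.3013 x 0.03610 = 0.01088 mol.
n(LiOH) used = 0.3629 x 0.01876 = 0.006808 mol, which equals the excess n(HCl).
So n(HCl) consumed by the sample = 0.01088 - 0.006808 = 0.004069 mol.
n(Mg(OH)2) = 0.004069 / 2 = 0.002034 mol.
mass Mg(OH)2 = 0.002034 x 58.32 = 0.1186 g, so %Mg(OH)2 = 0.1186/0.1431 x 100 = 82.9%.

82.9%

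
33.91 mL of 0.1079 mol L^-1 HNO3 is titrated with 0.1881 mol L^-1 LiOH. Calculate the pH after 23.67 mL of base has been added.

12.14

n(acid) = 0.1079 x 0.03391 = 0.003659 mol; n(LiOH) added = 0.1881 x 0.02367 = 0.004452 mol.
Base is in excess by 0.004452 - 0.003659 = 0.0007934 mol in a total volume of 0.05758 L.
[OH^-] = 0.0007934/0.05758 = 0.01378 M, so pOH = 1.86 and pH = 14.00 - 1.86 = 12.14.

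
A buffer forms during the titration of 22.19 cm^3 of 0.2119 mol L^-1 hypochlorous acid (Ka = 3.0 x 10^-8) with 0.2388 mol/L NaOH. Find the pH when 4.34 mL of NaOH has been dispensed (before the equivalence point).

6.97

Initial n(HClO) = 0.2119 x 0.02219 = 0.004702 mol.
n(NaOH) added = 0.2388 x 0.004340 = 0.001036 mol, converting that many moles of HClO to ClO-.
Remaining n(HClO) = 0.003666 mol; n(ClO-) = 0.001036 mol.
By Henderson-Hasselbalch, pH = pKa + log([A^-]/[HA]) = 7.52 + log(0.001036/0.003666) = 7.52 + (-0.55) = 6.97.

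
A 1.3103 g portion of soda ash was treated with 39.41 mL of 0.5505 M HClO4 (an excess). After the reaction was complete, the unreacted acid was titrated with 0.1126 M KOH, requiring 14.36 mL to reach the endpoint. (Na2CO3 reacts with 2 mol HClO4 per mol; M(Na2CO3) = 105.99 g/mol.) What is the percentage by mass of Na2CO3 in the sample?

81.2%

Total n(HClO4) added = 0.5505 x 0.03941 = 0.02170 mol.
n(KOH) used = 0.1126 x 0.01436 = 0.001617 mol, which equals the excess n(HClO4).
So n(HClO4) consumed by the sample = 0.02170 - 0.001617 = 0.02008 mol.
n(Na2CO3) = 0.02008 / 2 = 0.01004 mol.
mass Na2CO3 = 0.01004 x 105.99 = 1.064 g, so %Na2CO3 = 1.064/1.3103 x 100 = 81.2%.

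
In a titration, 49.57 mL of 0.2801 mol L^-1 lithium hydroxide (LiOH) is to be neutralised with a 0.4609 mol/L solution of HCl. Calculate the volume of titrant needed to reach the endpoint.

n(LiOH) = 0.2801 mol/L x 0.04957 L = 0.01388 mol.
At equivalence n(HCl) = n(LiOH) = 0.01388 mol.
V(HCl) = 0.01388 / 0.4609 = 0.03012 L = 30.1 mL.

30.1 mL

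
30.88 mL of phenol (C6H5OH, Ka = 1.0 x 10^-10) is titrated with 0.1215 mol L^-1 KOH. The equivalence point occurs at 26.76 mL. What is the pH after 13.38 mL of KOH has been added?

10.00

13.38 mL is exactly half the equivalence volume (26.76/2), i.e. the half-equivalence point.
There, n(HA) = n(A^-), so pH = pKa = -log(1.0 x 10^-10) = 10.00.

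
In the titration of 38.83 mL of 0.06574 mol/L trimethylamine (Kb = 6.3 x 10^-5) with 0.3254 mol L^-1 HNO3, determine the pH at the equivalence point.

n((CH3)3N) = 0.06574 x 0.03883 = 0.002553 mol; V(HNO3) at equivalence = 0.002553/0.3254 = 0.007845 L.
At equivalence the base is fully converted to (CH3)3NH+; total volume = 0.04667 L, so [(CH3)3NH+] = 0.002553/0.04667 = 0.05469 M.
Ka((CH3)3NH+) = Kw/Kb = 1.0e-14 / 6.3 x 10^-5 = 1.59e-10.
[H^+] = sqrt(Ka x [(CH3)3NH+]) = sqrt(1.59e-10 x 0.05469) = 2.95e-6 M.
pH = -log(2.95e-6) = 5.53.

5.53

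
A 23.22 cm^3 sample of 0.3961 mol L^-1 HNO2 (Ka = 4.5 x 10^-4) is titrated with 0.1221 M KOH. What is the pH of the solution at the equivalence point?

8.16

n(HNO2) = 0.3961 x 0.02322 = 0.009197 mol; V(KOH) at equivalence = 0.009197/0.1221 = 0.07533 L.
At equivalence all the acid is converted to NO2-; total volume = 0.02322 + 0.07533 = 0.09855 L, so [NO2-] = 0.009197/0.09855 = 0.09333 M.
Kb = Kw/Ka = 1.0e-14 / 4.5 x 10^-4 = 2.22e-11.
[OH^-] = sqrt(Kb x [NO2-]) = sqrt(2.22e-11 x 0.09333) = 1.44e-6 M.
pOH = 5.84, so pH = 14.00 - 5.84 = 8.16.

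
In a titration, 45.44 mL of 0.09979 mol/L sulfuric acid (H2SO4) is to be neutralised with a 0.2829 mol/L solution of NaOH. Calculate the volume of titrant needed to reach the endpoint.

n(H2SO4) = 0.09979 mol/L x 0.04544 L = 0.004534 mol.
The neutralisation is 1 H2SO4 : 2 NaOH, so n(NaOH) = 0.004534 x 2/1 = 0.009069 mol.
V(NaOH) = 0.009069 / 0.2829 = 0.03206 L = 32.1 mL.

32.1 mL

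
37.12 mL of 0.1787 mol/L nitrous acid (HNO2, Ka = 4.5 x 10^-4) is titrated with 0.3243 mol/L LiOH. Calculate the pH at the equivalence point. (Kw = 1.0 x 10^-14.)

n(HNO2) = 0.1787 x 0.03712 = 0.006633 mol; V(LiOH) at equivalence = 0.006633/0.3243 = 0.02045 L.
At equivalence all the acid is converted to NO2-; total volume = 0.03712 + 0.02045 = 0.05757 L, so [NO2-] = 0.006633/0.05757 = 0.1152 M.
Kb = Kw/Ka = 1.0e-14 / 4.5 x 10^-4 = 2.22e-11.
[OH^-] = sqrt(Kb x [NO2-]) = sqrt(2.22e-11 x 0.1152) = 1.60e-6 M.
pOH = 5.80, so pH = 14.00 - 5.80 = 8.20.

8.20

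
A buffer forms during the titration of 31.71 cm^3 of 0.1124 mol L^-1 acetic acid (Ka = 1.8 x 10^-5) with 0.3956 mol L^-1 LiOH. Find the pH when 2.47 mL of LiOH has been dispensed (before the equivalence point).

Initial n(CH3COOH) = 0.1124 x 0.03171 = 0.003564 mol.
n(LiOH) added = 0.3956 x 0.002470 = 0.0009771 mol, converting that many moles of CH3COOH to CH3COO-.
Remaining n(CH3COOH) = 0.002587 mol; n(CH3COO-) = 0.0009771 mol.
By Henderson-Hasselbalch, pH = pKa + log([A^-]/[HA]) = 4.74 + log(0.0009771/0.002587) = 4.74 + (-0.42) = 4.32.

4.32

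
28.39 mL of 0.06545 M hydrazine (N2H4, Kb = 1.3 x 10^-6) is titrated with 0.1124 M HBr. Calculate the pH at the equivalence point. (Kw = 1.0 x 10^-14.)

4.75

n(N2H4) = 0.06545 x 0.02839 = 0.001858 mol; V(HBr) at equivalence = 0.001858/0.1124 = 0.01653 L.
At equivalence the base is fully converted to N2H5+; total volume = 0.04492 L, so [N2H5+] = 0.001858/0.04492 = 0.04136 M.
Ka(N2H5+) = Kw/Kb = 1.0e-14 / 1.3 x 10^-6 = 7.69e-9.
[H^+] = sqrt(Ka x [N2H5+]) = sqrt(7.69e-9 x 0.04136) = 1.78e-5 M.
pH = -log(1.78e-5) = 4.75.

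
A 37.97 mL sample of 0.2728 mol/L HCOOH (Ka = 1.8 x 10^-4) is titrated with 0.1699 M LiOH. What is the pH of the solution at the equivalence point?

8.38

n(HCOOH) = 0.2728 x 0.03797 = 0.01036 mol; V(LiOH) at equivalence = 0.01036/0.1699 = 0.06097 L.
At equivalence all the acid is converted to HCOO-; total volume = 0.03797 + 0.06097 = 0.09894 L, so [HCOO-] = 0.01036/0.09894 = 0.1047 M.
Kb = Kw/Ka = 1.0e-14 / 1.8 x 10^-4 = 5.56e-11.
[OH^-] = sqrt(Kb x [HCOO-]) = sqrt(5.56e-11 x 0.1047) = 2.41e-6 M.
pOH = 5.62, so pH = 14.00 - 5.62 = 8.38.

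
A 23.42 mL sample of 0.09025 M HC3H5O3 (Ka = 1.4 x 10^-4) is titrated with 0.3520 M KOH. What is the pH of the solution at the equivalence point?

8.36

n(HC3H5O3) = 0.09025 x 0.02342 = 0.002114 mol; V(KOH) at equivalence = 0.002114/0.3520 = 0.006005 L.
At equivalence all the acid is converted to C3H5O3-; total volume = 0.02342 + 0.006005 = 0.02942 L, so [C3H5O3-] = 0.002114/0.02942 = 0.07183 M.
Kb = Kw/Ka = 1.0e-14 / 1.4 x 10^-4 = 7.14e-11.
[OH^-] = sqrt(Kb x [C3H5O3-]) = sqrt(7.14e-11 x 0.07183) = 2.27e-6 M.
pOH = 5.64, so pH = 14.00 - 5.64 = 8.36.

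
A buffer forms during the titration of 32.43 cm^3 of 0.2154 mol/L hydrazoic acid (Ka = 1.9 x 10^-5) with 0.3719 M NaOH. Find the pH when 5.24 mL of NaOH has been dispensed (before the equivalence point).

Initial n(HN3) = 0.2154 x 0.03243 = 0.006985 mol.
n(NaOH) added = 0.3719 x 0.005240 = 0.001949 mol, converting that many moles of HN3 to N3-.
Remaining n(HN3) = 0.005037 mol; n(N3-) = 0.001949 mol.
By Henderson-Hasselbalch, pH = pKa + log([A^-]/[HA]) = 4.72 + log(0.001949/0.005037) = 4.72 + (-0.41) = 4.31.

4.31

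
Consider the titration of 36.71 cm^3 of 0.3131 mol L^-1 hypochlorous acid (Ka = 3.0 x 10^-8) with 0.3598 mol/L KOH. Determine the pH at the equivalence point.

10.37

n(HClO) = 0.3131 x 0.03671 = 0.01149 mol; V(KOH) at equivalence = 0.01149/0.3598 = 0.03195 L.
At equivalence all the acid is converted to ClO-; total volume = 0.03671 + 0.03195 = 0.06866 L, so [ClO-] = 0.01149/0.06866 = 0.1674 M.
Kb = Kw/Ka = 1.0e-14 / 3.0 x 10^-8 = 3.33e-7.
[OH^-] = sqrt(Kb x [ClO-]) = sqrt(3.33e-7 x 0.1674) = 0.000236 M.
pOH = 3.63, so pH = 14.00 - 3.63 = 10.37.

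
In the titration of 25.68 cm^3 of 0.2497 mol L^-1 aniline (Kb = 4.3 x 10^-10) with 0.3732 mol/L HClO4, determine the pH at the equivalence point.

n(C6H5NH2) = 0.2497 x 0.02568 = 0.006412 mol; V(HClO4) at equivalence = 0.006412/0.3732 = 0.01718 L.
At equivalence the base is fully converted to C6H5NH3+; total volume = 0.04286 L, so [C6H5NH3+] = 0.006412/0.04286 = 0.1496 M.
Ka(C6H5NH3+) = Kw/Kb = 1.0e-14 / 4.3 x 10^-10 = 2.33e-5.
[H^+] = sqrt(Ka x [C6H5NH3+]) = sqrt(2.33e-5 x 0.1496) = 0.00187 M.
pH = -log(0.00187) = 2.73.

2.73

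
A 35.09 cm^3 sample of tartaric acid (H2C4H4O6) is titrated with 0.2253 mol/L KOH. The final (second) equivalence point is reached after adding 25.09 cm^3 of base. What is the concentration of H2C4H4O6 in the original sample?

0.0805 M

n(KOH) = 0.2253 x 0.02509 = 0.005653 mol.
At the final (second) equivalence point, 2 mol OH^- react per mol H2C4H4O6, so n(H2C4H4O6) = 0.005653 / 2 = 0.002826 mol.
[H2C4H4O6] = 0.002826 / 0.03509 L = 0.0805 M.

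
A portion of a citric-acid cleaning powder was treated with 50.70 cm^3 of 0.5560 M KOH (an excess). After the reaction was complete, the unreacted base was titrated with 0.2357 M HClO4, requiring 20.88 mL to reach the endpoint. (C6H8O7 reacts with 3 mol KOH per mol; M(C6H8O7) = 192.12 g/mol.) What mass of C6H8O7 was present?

Total n(KOH) added = 0.5560 x 0.05070 = 0.02819 mol.
n(HClO4) used = 0.2357 x 0.02088 = 0.004921 mol, which equals the excess n(KOH).
So n(KOH) consumed by the sample = 0.02819 - 0.004921 = 0.02327 mol.
n(C6H8O7) = 0.02327 / 3 = 0.007756 mol.
mass = 0.007756 mol x 192.12 g/mol = 1.49 g.

1.49 g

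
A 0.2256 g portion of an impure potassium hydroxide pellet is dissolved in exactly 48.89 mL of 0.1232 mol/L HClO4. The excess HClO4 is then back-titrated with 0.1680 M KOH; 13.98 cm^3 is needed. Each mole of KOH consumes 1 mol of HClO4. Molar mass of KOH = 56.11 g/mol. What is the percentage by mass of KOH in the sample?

Total n(HClO4) added = 0.1232 x 0.04889 = 0.006023 mol.
n(KOH) used = 0.1680 x 0.01398 = 0.002349 mol, which equals the excess n(HClO4).
So n(HClO4) consumed by the sample = 0.006023 - 0.002349 = 0.003675 mol.
n(KOH) = 0.003675 / 1 = 0.003675 mol.
mass KOH = 0.003675 x 56.11 = 0.2062 g, so %KOH = 0.2062/0.2256 x 100 = 91.4%.

91.4%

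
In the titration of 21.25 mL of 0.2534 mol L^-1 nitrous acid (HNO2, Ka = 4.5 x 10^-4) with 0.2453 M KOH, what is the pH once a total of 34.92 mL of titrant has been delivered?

n(acid) = 0.2534 x 0.02125 = 0.005385 mol; n(KOH) added = 0.2453 x 0.03492 = 0.008566 mol.
Base is in excess by 0.008566 - 0.005385 = 0.003181 mol in a total volume of 0.05617 L.
[OH^-] = 0.003181/0.05617 = 0.05663 M, so pOH = 1.25 and pH = 14.00 - 1.25 = 12.75.

12.75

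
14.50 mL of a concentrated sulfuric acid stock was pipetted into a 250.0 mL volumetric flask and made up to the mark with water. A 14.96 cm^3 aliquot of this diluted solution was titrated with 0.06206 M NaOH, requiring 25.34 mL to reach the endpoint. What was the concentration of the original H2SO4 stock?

0.906 M

n(NaOH) = 0.06206 x 0.02534 = 0.001573 mol.
n(H2SO4) in the aliquot = 0.001573 x 1/2 = 0.0007863 mol.
[diluted H2SO4] = 0.0007863 / 0.01496 = 0.05256 M.
Dilution factor = 250.0/14.50 = 17.24, so [stock] = 0.05256 x 17.24 = 0.906 M.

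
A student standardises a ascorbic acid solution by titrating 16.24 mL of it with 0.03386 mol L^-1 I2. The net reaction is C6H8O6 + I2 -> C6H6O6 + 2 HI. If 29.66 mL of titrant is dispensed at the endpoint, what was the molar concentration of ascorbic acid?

0.0618 M

n(I2) = 0.03386 x 0.02966 = 0.001004 mol.
From the balanced equation, 1 mol I2 reacts with 1 mol ascorbic acid, so n(ascorbic acid) = 0.001004 x 1/1 = 0.001004 mol.
[ascorbic acid] = 0.001004 / 0.01624 L = 0.0618 M.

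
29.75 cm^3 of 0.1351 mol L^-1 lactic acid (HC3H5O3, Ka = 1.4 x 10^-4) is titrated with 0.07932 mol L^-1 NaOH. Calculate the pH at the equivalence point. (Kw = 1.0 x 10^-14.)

n(HC3H5O3) = 0.1351 x 0.02975 = 0.004019 mol; V(NaOH) at equivalence = 0.004019/0.07932 = 0.05067 L.
At equivalence all the acid is converted to C3H5O3-; total volume = 0.02975 + 0.05067 = 0.08042 L, so [C3H5O3-] = 0.004019/0.08042 = 0.04998 M.
Kb = Kw/Ka = 1.0e-14 / 1.4 x 10^-4 = 7.14e-11.
[OH^-] = sqrt(Kb x [C3H5O3-]) = sqrt(7.14e-11 x 0.04998) = 1.89e-6 M.
pOH = 5.72, so pH = 14.00 - 5.72 = 8.28.

8.28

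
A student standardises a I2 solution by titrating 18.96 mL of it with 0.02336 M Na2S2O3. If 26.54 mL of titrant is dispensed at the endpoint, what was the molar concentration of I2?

0.0163 M

n(Na2S2O3) = 0.02336 x 0.02654 = 0.0006200 mol.
From the balanced equation, 2 mol Na2S2O3 reacts with 1 mol I2, so n(I2) = 0.0006200 x 1/2 = 0.0003100 mol.
[I2] = 0.0003100 / 0.01896 L = 0.0163 M.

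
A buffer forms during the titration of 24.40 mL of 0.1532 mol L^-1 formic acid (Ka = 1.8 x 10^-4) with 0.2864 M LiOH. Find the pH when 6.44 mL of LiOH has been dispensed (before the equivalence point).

Initial n(HCOOH) = 0.1532 x 0.02440 = 0.003738 mol.
n(LiOH) added = 0.2864 x 0.006440 = 0.001844 mol, converting that many moles of HCOOH to HCOO-.
Remaining n(HCOOH) = 0.001894 mol; n(HCOO-) = 0.001844 mol.
By Henderson-Hasselbalch, pH = pKa + log([A^-]/[HA]) = 3.74 + log(0.001844/0.001894) = 3.74 + (-0.01) = 3.73.

3.73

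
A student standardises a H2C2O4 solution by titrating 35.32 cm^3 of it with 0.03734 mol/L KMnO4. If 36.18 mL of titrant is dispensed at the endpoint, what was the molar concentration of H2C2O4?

n(KMnO4) = 0.03734 x 0.03618 = 0.001351 mol.
From the balanced equation, 2 mol KMnO4 reacts with 5 mol H2C2O4, so n(H2C2O4) = 0.001351 x 5/2 = 0.003377 mol.
[H2C2O4] = 0.003377 / 0.03532 L = 0.0956 M.

0.0956 M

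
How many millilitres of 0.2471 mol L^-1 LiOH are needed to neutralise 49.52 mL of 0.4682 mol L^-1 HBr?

n(HBr) = 0.4682 mol/L x 0.04952 L = 0.02319 mol.
At equivalence n(LiOH) = n(HBr) = 0.02319 mol.
V(LiOH) = 0.02319 / 0.2471 = 0.09383 L = 93.8 mL.

93.8 mL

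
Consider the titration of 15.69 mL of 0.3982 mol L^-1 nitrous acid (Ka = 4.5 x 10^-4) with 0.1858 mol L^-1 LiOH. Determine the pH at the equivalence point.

n(HNO2) = 0.3982 x 0.01569 = 0.006248 mol; V(LiOH) at equivalence = 0.006248/0.1858 = 0.03363 L.
At equivalence all the acid is converted to NO2-; total volume = 0.01569 + 0.03363 = 0.04932 L, so [NO2-] = 0.006248/0.04932 = 0.1267 M.
Kb = Kw/Ka = 1.0e-14 / 4.5 x 10^-4 = 2.22e-11.
[OH^-] = sqrt(Kb x [NO2-]) = sqrt(2.22e-11 x 0.1267) = 1.68e-6 M.
pOH = 5.78, so pH = 14.00 - 5.78 = 8.22.

8.22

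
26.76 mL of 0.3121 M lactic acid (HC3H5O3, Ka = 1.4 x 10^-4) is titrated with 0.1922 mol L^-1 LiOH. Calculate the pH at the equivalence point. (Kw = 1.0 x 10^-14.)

n(HC3H5O3) = 0.3121 x 0.02676 = 0.008352 mol; V(LiOH) at equivalence = 0.008352/0.1922 = 0.04345 L.
At equivalence all the acid is converted to C3H5O3-; total volume = 0.02676 + 0.04345 = 0.07021 L, so [C3H5O3-] = 0.008352/0.07021 = 0.1189 M.
Kb = Kw/Ka = 1.0e-14 / 1.4 x 10^-4 = 7.14e-11.
[OH^-] = sqrt(Kb x [C3H5O3-]) = sqrt(7.14e-11 x 0.1189) = 2.91e-6 M.
pOH = 5.54, so pH = 14.00 - 5.54 = 8.46.

8.46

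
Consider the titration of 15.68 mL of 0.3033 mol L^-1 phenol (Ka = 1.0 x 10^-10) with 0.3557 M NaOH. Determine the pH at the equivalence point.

11.61

n(C6H5OH) = 0.3033 x 0.01568 = 0.004756 mol; V(NaOH) at equivalence = 0.004756/0.3557 = 0.01337 L.
At equivalence all the acid is converted to C6H5O-; total volume = 0.01568 + 0.01337 = 0.02905 L, so [C6H5O-] = 0.004756/0.02905 = 0.1637 M.
Kb = Kw/Ka = 1.0e-14 / 1.0 x 10^-10 = 0.000100.
[OH^-] = sqrt(Kb x [C6H5O-]) = sqrt(0.000100 x 0.1637) = 0.00405 M.
pOH = 2.39, so pH = 14.00 - 2.39 = 11.61.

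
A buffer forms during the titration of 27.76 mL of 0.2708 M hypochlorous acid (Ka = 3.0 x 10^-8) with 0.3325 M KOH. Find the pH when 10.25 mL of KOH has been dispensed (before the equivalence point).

Initial n(HClO) = 0.2708 x 0.02776 = 0.007517 mol.
n(KOH) added = 0.3325 x 0.01025 = 0.003408 mol, converting that many moles of HClO to ClO-.
Remaining n(HClO) = 0.004109 mol; n(ClO-) = 0.003408 mol.
By Henderson-Hasselbalch, pH = pKa + log([A^-]/[HA]) = 7.52 + log(0.003408/0.004109) = 7.52 + (-0.08) = 7.44.

7.44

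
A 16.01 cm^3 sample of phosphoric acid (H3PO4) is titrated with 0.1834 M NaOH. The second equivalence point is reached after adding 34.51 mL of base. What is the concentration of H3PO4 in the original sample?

n(NaOH) = 0.1834 x 0.03451 = 0.006329 mol.
At the second equivalence point, 2 mol OH^- react per mol H3PO4, so n(H3PO4) = 0.006329 / 2 = 0.003165 mol.
[H3PO4] = 0.003165 / 0.01601 L = 0.198 M.

0.198 M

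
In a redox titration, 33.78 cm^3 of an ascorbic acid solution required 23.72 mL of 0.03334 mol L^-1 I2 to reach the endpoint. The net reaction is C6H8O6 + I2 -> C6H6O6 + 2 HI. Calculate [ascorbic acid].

n(I2) = 0.03334 x 0.02372 = 0.0007908 mol.
From the balanced equation, 1 mol I2 reacts with 1 mol ascorbic acid, so n(ascorbic acid) = 0.0007908 x 1/1 = 0.0007908 mol.
[ascorbic acid] = 0.0007908 / 0.03378 L = 0.0234 M.

0.0234 M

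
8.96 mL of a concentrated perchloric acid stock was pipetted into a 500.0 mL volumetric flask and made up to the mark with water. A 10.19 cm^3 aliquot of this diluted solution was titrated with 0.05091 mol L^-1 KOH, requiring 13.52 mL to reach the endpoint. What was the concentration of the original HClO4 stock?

n(KOH) = 0.05091 x 0.01352 = 0.0006883 mol.
n(HClO4) in the aliquot = 0.0006883 mol.
[diluted HClO4] = 0.0006883 / 0.01019 = 0.06755 M.
Dilution factor = 500.0/8.960 = 55.80, so [stock] = 0.06755 x 55.80 = 3.77 M.

3.77 M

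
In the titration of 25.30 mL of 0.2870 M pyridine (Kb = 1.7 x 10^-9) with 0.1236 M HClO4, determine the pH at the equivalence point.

n(C5H5N) = 0.2870 x 0.02530 = 0.007261 mol; V(HClO4) at equivalence = 0.007261/0.1236 = 0.05875 L.
At equivalence the base is fully converted to C5H5NH+; total volume = 0.08405 L, so [C5H5NH+] = 0.007261/0.08405 = 0.08639 M.
Ka(C5H5NH+) = Kw/Kb = 1.0e-14 / 1.7 x 10^-9 = 5.88e-6.
[H^+] = sqrt(Ka x [C5H5NH+]) = sqrt(5.88e-6 x 0.08639) = 0.000713 M.
pH = -log(0.000713) = 3.15.

3.15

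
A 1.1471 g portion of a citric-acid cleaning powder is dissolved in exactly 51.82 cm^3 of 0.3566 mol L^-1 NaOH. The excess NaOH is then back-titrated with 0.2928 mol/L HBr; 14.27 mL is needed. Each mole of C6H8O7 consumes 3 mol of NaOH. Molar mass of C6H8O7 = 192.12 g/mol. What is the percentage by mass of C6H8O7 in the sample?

Total n(NaOH) added = 0.3566 x 0.05182 = 0.01848 mol.
n(HBr) used = 0.2928 x 0.01427 = 0.004178 mol, which equals the excess n(NaOH).
So n(NaOH) consumed by the sample = 0.01848 - 0.004178 = 0.01430 mol.
n(C6H8O7) = 0.01430 / 3 = 0.004767 mol.
mass C6H8O7 = 0.004767 x 192.12 = 0.9158 g, so %C6H8O7 = 0.9158/1.1471 x 100 = 79.8%.

79.8%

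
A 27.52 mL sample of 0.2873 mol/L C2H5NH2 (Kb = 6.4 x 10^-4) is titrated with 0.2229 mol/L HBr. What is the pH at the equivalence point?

n(C2H5NH2) = 0.2873 x 0.02752 = 0.007906 mol; V(HBr) at equivalence = 0.007906/0.2229 = 0.03547 L.
At equivalence the base is fully converted to C2H5NH3+; total volume = 0.06299 L, so [C2H5NH3+] = 0.007906/0.06299 = 0.1255 M.
Ka(C2H5NH3+) = Kw/Kb = 1.0e-14 / 6.4 x 10^-4 = 1.56e-11.
[H^+] = sqrt(Ka x [C2H5NH3+]) = sqrt(1.56e-11 x 0.1255) = 1.40e-6 M.
pH = -log(1.40e-6) = 5.85.

5.85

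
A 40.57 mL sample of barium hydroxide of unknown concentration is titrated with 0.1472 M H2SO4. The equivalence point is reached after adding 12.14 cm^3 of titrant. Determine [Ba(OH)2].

0.0440 M

n(H2SO4) delivered = 0.1472 x 0.01214 = 0.001787 mol.
For a 1:1 reaction, n(Ba(OH)2) = 0.001787 mol.
[Ba(OH)2] = 0.001787 mol / 0.04057 L = 0.0440 M.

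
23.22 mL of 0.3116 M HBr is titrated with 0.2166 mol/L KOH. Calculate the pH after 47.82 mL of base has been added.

n(acid) = 0.3116 x 0.02322 = 0.007235 mol; n(KOH) added = 0.2166 x 0.04782 = 0.01036 mol.
Base is in excess by 0.01036 - 0.007235 = 0.003122 mol in a total volume of 0.07104 L.
[OH^-] = 0.003122/0.07104 = 0.04395 M, so pOH = 1.36 and pH = 14.00 - 1.36 = 12.64.

12.64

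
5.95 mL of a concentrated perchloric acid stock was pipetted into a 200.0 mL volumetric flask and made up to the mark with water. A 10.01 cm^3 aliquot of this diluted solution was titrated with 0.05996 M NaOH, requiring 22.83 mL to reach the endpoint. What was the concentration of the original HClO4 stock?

4.60 M

n(NaOH) = 0.05996 x 0.02283 = 0.001369 mol.
n(HClO4) in the aliquot = 0.001369 mol.
[diluted HClO4] = 0.001369 / 0.01001 = 0.1368 M.
Dilution factor = 200.0/5.950 = 33.61, so [stock] = 0.1368 x 33.61 = 4.60 M.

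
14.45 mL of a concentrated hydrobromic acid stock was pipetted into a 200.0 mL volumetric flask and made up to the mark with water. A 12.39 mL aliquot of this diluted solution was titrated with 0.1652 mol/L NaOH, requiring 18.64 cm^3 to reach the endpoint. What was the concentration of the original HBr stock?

3.44 M

n(NaOH) = 0.1652 x 0.01864 = 0.003079 mol.
n(HBr) in the aliquot = 0.003079 mol.
[diluted HBr] = 0.003079 / 0.01239 = 0.2485 M.
Dilution factor = 200.0/14.45 = 13.84, so [stock] = 0.2485 x 13.84 = 3.44 M.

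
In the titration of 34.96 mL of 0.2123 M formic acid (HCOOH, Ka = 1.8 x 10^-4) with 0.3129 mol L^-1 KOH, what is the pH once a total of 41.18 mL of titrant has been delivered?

n(acid) = 0.2123 x 0.03496 = 0.007422 mol; n(KOH) added = 0.3129 x 0.04118 = 0.01289 mol.
Base is in excess by 0.01289 - 0.007422 = 0.005463 mol in a total volume of 0.07614 L.
[OH^-] = 0.005463/0.07614 = 0.07175 M, so pOH = 1.14 and pH = 14.00 - 1.14 = 12.86.

12.86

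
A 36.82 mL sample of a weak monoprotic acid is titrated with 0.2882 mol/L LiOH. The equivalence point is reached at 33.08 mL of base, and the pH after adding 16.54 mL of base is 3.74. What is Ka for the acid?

16.54 mL is half of the equivalence volume, so this is the half-equivalence point where [HA] = [A^-].
At half-equivalence pH = pKa, so pKa = 3.74.
Ka = 10^(-3.74) = 1.8 x 10^-4.

1.8 x 10^-4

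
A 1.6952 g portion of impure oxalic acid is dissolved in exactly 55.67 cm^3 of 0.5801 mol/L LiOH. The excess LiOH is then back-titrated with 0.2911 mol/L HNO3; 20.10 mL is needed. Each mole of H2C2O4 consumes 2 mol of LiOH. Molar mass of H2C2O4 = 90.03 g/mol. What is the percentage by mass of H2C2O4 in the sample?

70.2%

Total n(LiOH) added = 0.5801 x 0.05567 = 0.03229 mol.
n(HNO3) used = 0.2911 x 0.02010 = 0.005851 mol, which equals the excess n(LiOH).
So n(LiOH) consumed by the sample = 0.03229 - 0.005851 = 0.02644 mol.
n(H2C2O4) = 0.02644 / 2 = 0.01322 mol.
mass H2C2O4 = 0.01322 x 90.03 = 1.190 g, so %H2C2O4 = 1.190/1.6952 x 100 = 70.2%.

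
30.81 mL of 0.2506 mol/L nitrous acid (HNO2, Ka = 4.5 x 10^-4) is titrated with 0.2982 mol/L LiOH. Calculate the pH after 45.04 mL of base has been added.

12.88

n(acid) = 0.2506 x 0.03081 = 0.007721 mol; n(LiOH) added = 0.2982 x 0.04504 = 0.01343 mol.
Base is in excess by 0.01343 - 0.007721 = 0.005710 mol in a total volume of 0.07585 L.
[OH^-] = 0.005710/0.07585 = 0.07528 M, so pOH = 1.12 and pH = 14.00 - 1.12 = 12.88.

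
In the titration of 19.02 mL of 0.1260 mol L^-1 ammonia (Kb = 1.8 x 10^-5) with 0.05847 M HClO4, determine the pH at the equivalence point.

5.33

n(NH3) = 0.1260 x 0.01902 = 0.002397 mol; V(HClO4) at equivalence = 0.002397/0.05847 = 0.04099 L.
At equivalence the base is fully converted to NH4+; total volume = 0.06001 L, so [NH4+] = 0.002397/0.06001 = 0.03994 M.
Ka(NH4+) = Kw/Kb = 1.0e-14 / 1.8 x 10^-5 = 5.56e-10.
[H^+] = sqrt(Ka x [NH4+]) = sqrt(5.56e-10 x 0.03994) = 4.71e-6 M.
pH = -log(4.71e-6) = 5.33.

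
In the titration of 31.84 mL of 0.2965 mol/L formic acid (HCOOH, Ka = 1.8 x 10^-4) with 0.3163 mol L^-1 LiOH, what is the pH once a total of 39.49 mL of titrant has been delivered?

12.63

n(acid) = 0.2965 x 0.03184 = 0.009441 mol; n(LiOH) added = 0.3163 x 0.03949 = 0.01249 mol.
Base is in excess by 0.01249 - 0.009441 = 0.003050 mol in a total volume of 0.07133 L.
[OH^-] = 0.003050/0.07133 = 0.04276 M, so pOH = 1.37 and pH = 14.00 - 1.37 = 12.63.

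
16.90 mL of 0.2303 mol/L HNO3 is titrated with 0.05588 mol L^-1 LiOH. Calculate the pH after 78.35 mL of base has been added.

n(acid) = 0.2303 x 0.01690 = 0.003892 mol; n(LiOH) added = 0.05588 x 0.07835 = 0.004378 mol.
Base is in excess by 0.004378 - 0.003892 = 0.0004861 mol in a total volume of 0.09525 L.
[OH^-] = 0.0004861/0.09525 = 0.005104 M, so pOH = 2.29 and pH = 14.00 - 2.29 = 11.71.

11.71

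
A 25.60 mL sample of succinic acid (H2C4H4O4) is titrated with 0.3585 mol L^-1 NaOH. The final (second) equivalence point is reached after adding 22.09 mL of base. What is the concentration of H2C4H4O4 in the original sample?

0.155 M

n(NaOH) = 0.3585 x 0.02209 = 0.007919 mol.
At the final (second) equivalence point, 2 mol OH^- react per mol H2C4H4O4, so n(H2C4H4O4) = 0.007919 / 2 = 0.003960 mol.
[H2C4H4O4] = 0.003960 / 0.02560 L = 0.155 M.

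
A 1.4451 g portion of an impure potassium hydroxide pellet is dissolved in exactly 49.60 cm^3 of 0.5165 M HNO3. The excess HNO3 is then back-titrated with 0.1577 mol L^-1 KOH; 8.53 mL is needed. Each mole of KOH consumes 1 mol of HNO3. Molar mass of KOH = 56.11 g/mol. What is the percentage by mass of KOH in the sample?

Total n(HNO3) added = 0.5165 x 0.04960 = 0.02562 mol.
n(KOH) used = 0.1577 x 0.008530 = 0.001345 mol, which equals the excess n(HNO3).
So n(HNO3) consumed by the sample = 0.02562 - 0.001345 = 0.02427 mol.
n(KOH) = 0.02427 / 1 = 0.02427 mol.
mass KOH = 0.02427 x 56.11 = 1.362 g, so %KOH = 1.362/1.4451 x 100 = 94.2%.

94.2%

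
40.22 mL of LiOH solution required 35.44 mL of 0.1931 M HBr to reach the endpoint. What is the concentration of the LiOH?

0.170 M

n(HBr) delivered = 0.1931 x 0.03544 = 0.006843 mol.
For a 1:1 reaction, n(LiOH) = 0.006843 mol.
[LiOH] = 0.006843 mol / 0.04022 L = 0.170 M.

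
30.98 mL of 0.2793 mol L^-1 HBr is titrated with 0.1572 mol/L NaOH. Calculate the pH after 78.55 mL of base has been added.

12.53

n(acid) = 0.2793 x 0.03098 = 0.008653 mol; n(NaOH) added = 0.1572 x 0.07855 = 0.01235 mol.
Base is in excess by 0.01235 - 0.008653 = 0.003695 mol in a total volume of 0.1095 L.
[OH^-] = 0.003695/0.1095 = 0.03374 M, so pOH = 1.47 and pH = 14.00 - 1.47 = 12.53.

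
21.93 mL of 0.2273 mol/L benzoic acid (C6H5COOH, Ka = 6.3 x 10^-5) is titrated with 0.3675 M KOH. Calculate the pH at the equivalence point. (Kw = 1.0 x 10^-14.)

8.67

n(C6H5COOH) = 0.2273 x 0.02193 = 0.004985 mol; V(KOH) at equivalence = 0.004985/0.3675 = 0.01356 L.
At equivalence all the acid is converted to C6H5COO-; total volume = 0.02193 + 0.01356 = 0.03549 L, so [C6H5COO-] = 0.004985/0.03549 = 0.1404 M.
Kb = Kw/Ka = 1.0e-14 / 6.3 x 10^-5 = 1.59e-10.
[OH^-] = sqrt(Kb x [C6H5COO-]) = sqrt(1.59e-10 x 0.1404) = 4.72e-6 M.
pOH = 5.33, so pH = 14.00 - 5.33 = 8.67.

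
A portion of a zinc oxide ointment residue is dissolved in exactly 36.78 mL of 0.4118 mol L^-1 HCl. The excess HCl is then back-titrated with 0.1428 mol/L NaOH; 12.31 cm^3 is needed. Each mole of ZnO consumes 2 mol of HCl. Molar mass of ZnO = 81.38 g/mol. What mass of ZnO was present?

Total n(HCl) added = 0.4118 x 0.03678 = 0.01515 mol.
n(NaOH) used = 0.1428 x 0.01231 = 0.001758 mol, which equals the excess n(HCl).
So n(HCl) consumed by the sample = 0.01515 - 0.001758 = 0.01339 mol.
n(ZnO) = 0.01339 / 2 = 0.006694 mol.
mass = 0.006694 mol x 81.38 g/mol = 0.545 g.

0.545 g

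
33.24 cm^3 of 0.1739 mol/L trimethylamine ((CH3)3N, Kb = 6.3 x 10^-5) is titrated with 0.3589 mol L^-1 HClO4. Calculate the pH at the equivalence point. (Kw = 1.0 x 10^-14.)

5.37

n((CH3)3N) = 0.1739 x 0.03324 = 0.005780 mol; V(HClO4) at equivalence = 0.005780/0.3589 = 0.01611 L.
At equivalence the base is fully converted to (CH3)3NH+; total volume = 0.04935 L, so [(CH3)3NH+] = 0.005780/0.04935 = 0.1171 M.
Ka((CH3)3NH+) = Kw/Kb = 1.0e-14 / 6.3 x 10^-5 = 1.59e-10.
[H^+] = sqrt(Ka x [(CH3)3NH+]) = sqrt(1.59e-10 x 0.1171) = 4.31e-6 M.
pH = -log(4.31e-6) = 5.37.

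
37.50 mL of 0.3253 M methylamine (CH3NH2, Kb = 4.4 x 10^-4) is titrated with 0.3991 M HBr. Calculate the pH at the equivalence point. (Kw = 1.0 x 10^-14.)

n(CH3NH2) = 0.3253 x 0.03750 = 0.01220 mol; V(HBr) at equivalence = 0.01220/0.3991 = 0.03057 L.
At equivalence the base is fully converted to CH3NH3+; total volume = 0.06807 L, so [CH3NH3+] = 0.01220/0.06807 = 0.1792 M.
Ka(CH3NH3+) = Kw/Kb = 1.0e-14 / 4.4 x 10^-4 = 2.27e-11.
[H^+] = sqrt(Ka x [CH3NH3+]) = sqrt(2.27e-11 x 0.1792) = 2.02e-6 M.
pH = -log(2.02e-6) = 5.70.

5.70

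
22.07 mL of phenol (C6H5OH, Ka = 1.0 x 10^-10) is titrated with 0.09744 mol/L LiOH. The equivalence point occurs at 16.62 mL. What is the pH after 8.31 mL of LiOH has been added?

8.31 mL is exactly half the equivalence volume (16.62/2), i.e. the half-equivalence point.
There, n(HA) = n(A^-), so pH = pKa = -log(1.0 x 10^-10) = 10.00.

10.00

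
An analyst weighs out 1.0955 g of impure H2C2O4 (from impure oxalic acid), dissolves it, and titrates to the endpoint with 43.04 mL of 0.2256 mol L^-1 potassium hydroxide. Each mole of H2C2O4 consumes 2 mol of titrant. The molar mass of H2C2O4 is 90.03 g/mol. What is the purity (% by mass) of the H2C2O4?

n(KOH) = 0.2256 x 0.04304 = 0.009710 mol.
n(H2C2O4) = 0.009710 / 2 = 0.004855 mol.
mass of H2C2O4 = 0.004855 x 90.03 = 0.4371 g.
% purity = 0.4371 / 1.0955 x 100 = 39.9%.

39.9%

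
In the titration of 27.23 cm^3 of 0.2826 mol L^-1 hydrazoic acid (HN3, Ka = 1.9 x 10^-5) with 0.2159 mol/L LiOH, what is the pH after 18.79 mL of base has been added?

4.77

Initial n(HN3) = 0.2826 x 0.02723 = 0.007695 mol.
n(LiOH) added = 0.2159 x 0.01879 = 0.004057 mol, converting that many moles of HN3 to N3-.
Remaining n(HN3) = 0.003638 mol; n(N3-) = 0.004057 mol.
By Henderson-Hasselbalch, pH = pKa + log([A^-]/[HA]) = 4.72 + log(0.004057/0.003638) = 4.72 + (+0.05) = 4.77.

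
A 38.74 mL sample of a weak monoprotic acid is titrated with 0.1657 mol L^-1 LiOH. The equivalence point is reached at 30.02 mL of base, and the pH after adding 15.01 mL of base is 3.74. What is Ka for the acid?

1.8 x 10^-4

15.01 mL is half of the equivalence volume, so this is the half-equivalence point where [HA] = [A^-].
At half-equivalence pH = pKa, so pKa = 3.74.
Ka = 10^(-3.74) = 1.8 x 10^-4.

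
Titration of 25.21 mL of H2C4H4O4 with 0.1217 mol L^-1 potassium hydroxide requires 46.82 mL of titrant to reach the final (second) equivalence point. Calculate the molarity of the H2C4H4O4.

0.113 M

n(KOH) = 0.1217 x 0.04682 = 0.005698 mol.
At the final (second) equivalence point, 2 mol OH^- react per mol H2C4H4O4, so n(H2C4H4O4) = 0.005698 / 2 = 0.002849 mol.
[H2C4H4O4] = 0.002849 / 0.02521 L = 0.113 M.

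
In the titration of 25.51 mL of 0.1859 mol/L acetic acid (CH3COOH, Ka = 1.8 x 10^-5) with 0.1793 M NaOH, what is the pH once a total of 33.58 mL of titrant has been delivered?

12.34

n(acid) = 0.1859 x 0.02551 = 0.004742 mol; n(NaOH) added = 0.1793 x 0.03358 = 0.006021 mol.
Base is in excess by 0.006021 - 0.004742 = 0.001279 mol in a total volume of 0.05909 L.
[OH^-] = 0.001279/0.05909 = 0.02164 M, so pOH = 1.66 and pH = 14.00 - 1.66 = 12.34.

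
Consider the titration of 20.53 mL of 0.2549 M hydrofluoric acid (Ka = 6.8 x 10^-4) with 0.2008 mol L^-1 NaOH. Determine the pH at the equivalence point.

8.11

n(HF) = 0.2549 x 0.02053 = 0.005233 mol; V(NaOH) at equivalence = 0.005233/0.2008 = 0.02606 L.
At equivalence all the acid is converted to F-; total volume = 0.02053 + 0.02606 = 0.04659 L, so [F-] = 0.005233/0.04659 = 0.1123 M.
Kb = Kw/Ka = 1.0e-14 / 6.8 x 10^-4 = 1.47e-11.
[OH^-] = sqrt(Kb x [F-]) = sqrt(1.47e-11 x 0.1123) = 1.29e-6 M.
pOH = 5.89, so pH = 14.00 - 5.89 = 8.11.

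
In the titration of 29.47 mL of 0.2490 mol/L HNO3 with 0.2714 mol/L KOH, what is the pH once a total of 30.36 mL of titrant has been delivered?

n(acid) = 0.2490 x 0.02947 = 0.007338 mol; n(KOH) added = 0.2714 x 0.03036 = 0.008240 mol.
Base is in excess by 0.008240 - 0.007338 = 0.0009017 mol in a total volume of 0.05983 L.
[OH^-] = 0.0009017/0.05983 = 0.01507 M, so pOH = 1.82 and pH = 14.00 - 1.82 = 12.18.

12.18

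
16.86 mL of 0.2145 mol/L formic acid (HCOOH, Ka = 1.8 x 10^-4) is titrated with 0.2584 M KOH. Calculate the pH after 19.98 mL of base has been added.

12.62

n(acid) = 0.2145 x 0.01686 = 0.003616 mol; n(KOH) added = 0.2584 x 0.01998 = 0.005163 mol.
Base is in excess by 0.005163 - 0.003616 = 0.001546 mol in a total volume of 0.03684 L.
[OH^-] = 0.001546/0.03684 = 0.04198 M, so pOH = 1.38 and pH = 14.00 - 1.38 = 12.62.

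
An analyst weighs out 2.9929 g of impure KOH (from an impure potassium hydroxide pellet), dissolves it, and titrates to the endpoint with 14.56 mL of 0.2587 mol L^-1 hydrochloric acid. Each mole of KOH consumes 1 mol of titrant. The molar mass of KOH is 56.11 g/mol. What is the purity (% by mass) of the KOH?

n(HCl) = 0.2587 x 0.01456 = 0.003767 mol.
n(KOH) = 0.003767 / 1 = 0.003767 mol.
mass of KOH = 0.003767 x 56.11 = 0.2113 g.
% purity = 0.2113 / 2.9929 x 100 = 7.06%.

7.06%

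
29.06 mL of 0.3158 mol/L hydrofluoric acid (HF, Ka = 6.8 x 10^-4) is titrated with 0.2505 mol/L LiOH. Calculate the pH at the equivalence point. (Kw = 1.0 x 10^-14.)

8.16

n(HF) = 0.3158 x 0.02906 = 0.009177 mol; V(LiOH) at equivalence = 0.009177/0.2505 = 0.03664 L.
At equivalence all the acid is converted to F-; total volume = 0.02906 + 0.03664 = 0.06570 L, so [F-] = 0.009177/0.06570 = 0.1397 M.
Kb = Kw/Ka = 1.0e-14 / 6.8 x 10^-4 = 1.47e-11.
[OH^-] = sqrt(Kb x [F-]) = sqrt(1.47e-11 x 0.1397) = 1.43e-6 M.
pOH = 5.84, so pH = 14.00 - 5.84 = 8.16.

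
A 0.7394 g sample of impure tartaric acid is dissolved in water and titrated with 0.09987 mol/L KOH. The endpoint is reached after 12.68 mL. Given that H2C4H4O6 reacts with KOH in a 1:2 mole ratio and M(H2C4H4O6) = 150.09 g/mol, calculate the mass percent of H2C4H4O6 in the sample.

n(KOH) = 0.09987 x 0.01268 = 0.001266 mol.
n(H2C4H4O6) = 0.001266 / 2 = 0.0006332 mol.
mass of H2C4H4O6 = 0.0006332 x 150.09 = 0.09503 g.
% purity = 0.09503 / 0.7394 x 100 = 12.9%.

12.9%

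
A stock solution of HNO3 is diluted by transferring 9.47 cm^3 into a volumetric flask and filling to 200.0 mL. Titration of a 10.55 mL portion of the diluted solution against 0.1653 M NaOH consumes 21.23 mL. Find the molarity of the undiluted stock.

n(NaOH) = 0.1653 x 0.02123 = 0.003509 mol.
n(HNO3) in the aliquot = 0.003509 mol.
[diluted HNO3] = 0.003509 / 0.01055 = 0.3326 M.
Dilution factor = 200.0/9.470 = 21.12, so [stock] = 0.3326 x 21.12 = 7.03 M.

7.03 M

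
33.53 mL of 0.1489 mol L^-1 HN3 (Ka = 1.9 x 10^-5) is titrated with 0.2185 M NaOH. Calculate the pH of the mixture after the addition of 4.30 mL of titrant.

Initial n(HN3) = 0.1489 x 0.03353 = 0.004993 mol.
n(NaOH) added = 0.2185 x 0.004300 = 0.0009396 mol, converting that many moles of HN3 to N3-.
Remaining n(HN3) = 0.004053 mol; n(N3-) = 0.0009396 mol.
By Henderson-Hasselbalch, pH = pKa + log([A^-]/[HA]) = 4.72 + log(0.0009396/0.004053) = 4.72 + (-0.63) = 4.09.

4.09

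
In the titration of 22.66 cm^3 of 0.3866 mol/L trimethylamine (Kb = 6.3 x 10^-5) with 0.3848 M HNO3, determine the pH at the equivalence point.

n((CH3)3N) = 0.3866 x 0.02266 = 0.008760 mol; V(HNO3) at equivalence = 0.008760/0.3848 = 0.02277 L.
At equivalence the base is fully converted to (CH3)3NH+; total volume = 0.04543 L, so [(CH3)3NH+] = 0.008760/0.04543 = 0.1928 M.
Ka((CH3)3NH+) = Kw/Kb = 1.0e-14 / 6.3 x 10^-5 = 1.59e-10.
[H^+] = sqrt(Ka x [(CH3)3NH+]) = sqrt(1.59e-10 x 0.1928) = 5.53e-6 M.
pH = -log(5.53e-6) = 5.26.

5.26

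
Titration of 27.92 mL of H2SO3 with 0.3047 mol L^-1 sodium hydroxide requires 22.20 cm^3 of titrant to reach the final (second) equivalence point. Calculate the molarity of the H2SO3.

n(NaOH) = 0.3047 x 0.02220 = 0.006764 mol.
At the final (second) equivalence point, 2 mol OH^- react per mol H2SO3, so n(H2SO3) = 0.006764 / 2 = 0.003382 mol.
[H2SO3] = 0.003382 / 0.02792 L = 0.121 M.

0.121 M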